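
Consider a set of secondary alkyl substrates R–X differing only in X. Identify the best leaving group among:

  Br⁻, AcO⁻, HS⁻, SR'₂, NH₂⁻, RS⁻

Br⁻: pKₐ(HBr) ≈ -9
SR'₂: pKₐ(R'₂SH⁺) ≈ -7
AcO⁻: pKₐ(CH₃COOH) ≈ 4.8
HS⁻: pKₐ(H₂S) ≈ 7
RS⁻: pKₐ(RSH (a thiol)) ≈ 10.5
NH₂⁻: pKₐ(NH₃) ≈ 38

Br⁻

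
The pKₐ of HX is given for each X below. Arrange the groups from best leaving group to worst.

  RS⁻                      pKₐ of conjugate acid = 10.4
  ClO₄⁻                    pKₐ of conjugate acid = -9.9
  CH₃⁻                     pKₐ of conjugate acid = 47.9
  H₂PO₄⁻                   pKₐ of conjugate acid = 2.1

Lower conjugate-acid pKₐ ⇒ weaker base ⇒ better leaving group.
Sorting by the given values: ClO₄⁻ (-9.9), H₂PO₄⁻ (2.1), RS⁻ (10.4), CH₃⁻ (47.9).

ClO₄⁻ > H₂PO₄⁻ > RS⁻ > CH₃⁻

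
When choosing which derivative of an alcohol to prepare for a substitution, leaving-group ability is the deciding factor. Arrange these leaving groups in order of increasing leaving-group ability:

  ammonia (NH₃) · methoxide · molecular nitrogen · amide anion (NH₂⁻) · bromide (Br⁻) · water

amide anion (NH₂⁻) < methoxide < ammonia (NH₃) < water < bromide (Br⁻) < molecular nitrogen

A good leaving group is a weak base: the lower the pKₐ of its conjugate acid, the more readily it departs.
molecular nitrogen: no meaningful conjugate acid; N₂ departs as an exceptionally stable neutral molecule
bromide (Br⁻): pKₐ(HBr) ≈ -9 — weak base; good leaving group
water: pKₐ(H₃O⁺) ≈ -1.7
ammonia (NH₃): pKₐ(NH₄⁺) ≈ 9.2 — neutral but moderately basic; leaves from R–NH₃⁺
methoxide: pKₐ(CH₃OH) ≈ 15.5 — strong base; alkoxides do not leave unassisted
amide anion (NH₂⁻): pKₐ(NH₃) ≈ 38 — extremely strong base; never a leaving group
Listed from poorest to best leaving group as asked.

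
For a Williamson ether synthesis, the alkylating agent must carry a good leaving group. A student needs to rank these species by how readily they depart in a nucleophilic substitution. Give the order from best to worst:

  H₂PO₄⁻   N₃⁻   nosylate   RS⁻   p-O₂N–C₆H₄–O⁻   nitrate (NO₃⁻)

A good leaving group is a weak base: the lower the pKₐ of its conjugate acid, the more readily it departs.
nosylate: pKₐ(p-O₂NC₆H₄SO₃H) ≈ -3.5 — p-nitro group further stabilises the sulfonate
nitrate (NO₃⁻): pKₐ(HNO₃) ≈ -1.3
H₂PO₄⁻: pKₐ(H₃PO₄) ≈ 2.1 — moderate base; biological leaving group after further activation
N₃⁻: pKₐ(HN₃) ≈ 4.7
p-O₂N–C₆H₄–O⁻: pKₐ(p-nitrophenol) ≈ 7.2
RS⁻: pKₐ(RSH (a thiol)) ≈ 10.5 — moderately basic; rarely leaves without activation

nosylate > nitrate (NO₃⁻) > H₂PO₄⁻ > N₃⁻ > p-O₂N–C₆H₄–O⁻ > RS⁻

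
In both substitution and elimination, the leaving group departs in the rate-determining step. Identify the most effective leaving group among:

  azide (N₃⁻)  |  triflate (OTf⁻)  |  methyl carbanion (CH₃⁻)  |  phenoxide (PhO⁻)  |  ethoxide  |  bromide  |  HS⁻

triflate (OTf⁻)

Leaving-group ability tracks the stability of the departed species; conjugate-acid pKₐ is the usual yardstick (lower pKₐ → better LG).
triflate (OTf⁻): pKₐ(CF₃SO₃H (triflic acid)) ≈ -14
bromide: pKₐ(HBr) ≈ -9
azide (N₃⁻): pKₐ(HN₃) ≈ 4.7
HS⁻: pKₐ(H₂S) ≈ 7
phenoxide (PhO⁻): pKₐ(C₆H₅OH (phenol)) ≈ 10
ethoxide: pKₐ(CH₃CH₂OH) ≈ 16
methyl carbanion (CH₃⁻): pKₐ(CH₄) ≈ 48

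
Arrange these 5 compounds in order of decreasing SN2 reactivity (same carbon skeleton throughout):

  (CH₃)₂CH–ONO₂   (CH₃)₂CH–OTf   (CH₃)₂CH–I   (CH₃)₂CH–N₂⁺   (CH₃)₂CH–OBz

With the same alkyl group throughout, only the leaving group differentiates the rates.
A good leaving group is a weak base: the lower the pKₐ of its conjugate acid, the more readily it departs.
(CH₃)₂CH–N₂⁺ loses N₂: no meaningful conjugate acid; N₂ departs as an exceptionally stable neutral molecule
(CH₃)₂CH–OTf loses OTf⁻: pKₐ(CF₃SO₃H (triflic acid)) ≈ -14
(CH₃)₂CH–I loses I⁻: pKₐ(HI) ≈ -10
(CH₃)₂CH–ONO₂ loses NO₃⁻: pKₐ(HNO₃) ≈ -1.3
(CH₃)₂CH–OBz loses PhCOO⁻: pKₐ(C₆H₅COOH) ≈ 4.2

(CH₃)₂CH–N₂⁺ > (CH₃)₂CH–OTf > (CH₃)₂CH–I > (CH₃)₂CH–ONO₂ > (CH₃)₂CH–OBz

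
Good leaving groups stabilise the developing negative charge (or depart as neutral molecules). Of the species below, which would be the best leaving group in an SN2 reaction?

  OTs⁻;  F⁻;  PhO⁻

OTs⁻

OTs⁻: pKₐ(p-CH₃C₆H₄SO₃H (TsOH)) ≈ -2.8
F⁻: pKₐ(HF) ≈ 3.2
PhO⁻: pKₐ(C₆H₅OH (phenol)) ≈ 10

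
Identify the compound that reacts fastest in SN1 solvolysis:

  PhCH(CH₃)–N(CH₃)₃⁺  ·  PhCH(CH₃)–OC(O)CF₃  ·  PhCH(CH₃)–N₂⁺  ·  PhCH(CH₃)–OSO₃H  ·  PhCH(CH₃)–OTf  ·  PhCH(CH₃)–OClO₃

Same R in every case — rank the leaving groups.
Leaving-group ability tracks the stability of the departed species; conjugate-acid pKₐ is the usual yardstick (lower pKₐ → better LG).
PhCH(CH₃)–N₂⁺ loses N₂: no meaningful conjugate acid; N₂ departs as an exceptionally stable neutral molecule
PhCH(CH₃)–OTf loses OTf⁻: pKₐ(CF₃SO₃H (triflic acid)) ≈ -14
PhCH(CH₃)–OClO₃ loses ClO₄⁻: pKₐ(HClO₄) ≈ -10
PhCH(CH₃)–OSO₃H loses HSO₄⁻: pKₐ(H₂SO₄) ≈ -3
PhCH(CH₃)–OC(O)CF₃ loses CF₃COO⁻: pKₐ(CF₃COOH) ≈ 0.2
PhCH(CH₃)–N(CH₃)₃⁺ loses NR'₃: pKₐ(R'₃NH⁺) ≈ 10.7

PhCH(CH₃)–N₂⁺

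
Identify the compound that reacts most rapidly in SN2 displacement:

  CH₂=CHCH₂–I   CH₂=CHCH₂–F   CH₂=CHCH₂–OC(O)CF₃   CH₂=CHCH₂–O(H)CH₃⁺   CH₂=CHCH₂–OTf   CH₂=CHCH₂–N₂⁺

With the same alkyl group throughout, only the leaving group differentiates the rates.
Rank by basicity of the departing species: weakest base leaves most easily.
CH₂=CHCH₂–N₂⁺ loses N₂: no meaningful conjugate acid; N₂ departs as an exceptionally stable neutral molecule
CH₂=CHCH₂–OTf loses OTf⁻: pKₐ(CF₃SO₃H (triflic acid)) ≈ -14
CH₂=CHCH₂–I loses I⁻: pKₐ(HI) ≈ -10
CH₂=CHCH₂–O(H)CH₃⁺ loses R'OH: pKₐ(R'OH₂⁺) ≈ -2.4
CH₂=CHCH₂–OC(O)CF₃ loses CF₃COO⁻: pKₐ(CF₃COOH) ≈ 0.2
CH₂=CHCH₂–F loses F⁻: pKₐ(HF) ≈ 3.2

CH₂=CHCH₂–N₂⁺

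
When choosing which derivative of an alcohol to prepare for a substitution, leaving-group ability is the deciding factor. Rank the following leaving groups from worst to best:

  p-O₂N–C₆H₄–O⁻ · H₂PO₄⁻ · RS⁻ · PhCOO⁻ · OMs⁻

RS⁻ < p-O₂N–C₆H₄–O⁻ < PhCOO⁻ < H₂PO₄⁻ < OMs⁻

Leaving-group ability tracks the stability of the departed species; conjugate-acid pKₐ is the usual yardstick (lower pKₐ → better LG).
OMs⁻: pKₐ(CH₃SO₃H (MsOH)) ≈ -1.9
H₂PO₄⁻: pKₐ(H₃PO₄) ≈ 2.1
PhCOO⁻: pKₐ(C₆H₅COOH) ≈ 4.2
p-O₂N–C₆H₄–O⁻: pKₐ(p-nitrophenol) ≈ 7.2
RS⁻: pKₐ(RSH (a thiol)) ≈ 10.5
Listed from poorest to best leaving group as asked.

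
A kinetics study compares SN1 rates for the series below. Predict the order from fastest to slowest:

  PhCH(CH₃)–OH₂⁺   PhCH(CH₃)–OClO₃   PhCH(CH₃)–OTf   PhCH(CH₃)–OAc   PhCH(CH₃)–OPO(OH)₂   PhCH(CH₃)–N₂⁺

PhCH(CH₃)–N₂⁺ > PhCH(CH₃)–OTf > PhCH(CH₃)–OClO₃ > PhCH(CH₃)–OH₂⁺ > PhCH(CH₃)–OPO(OH)₂ > PhCH(CH₃)–OAc

Identical carbon frameworks mean the comparison reduces to leaving-group quality.
Leaving-group ability tracks the stability of the departed species; conjugate-acid pKₐ is the usual yardstick (lower pKₐ → better LG).
PhCH(CH₃)–N₂⁺ loses N₂: no meaningful conjugate acid; N₂ departs as an exceptionally stable neutral molecule
PhCH(CH₃)–OTf loses OTf⁻: pKₐ(CF₃SO₃H (triflic acid)) ≈ -14
PhCH(CH₃)–OClO₃ loses ClO₄⁻: pKₐ(HClO₄) ≈ -10
PhCH(CH₃)–OH₂⁺ loses H₂O: pKₐ(H₃O⁺) ≈ -1.7
PhCH(CH₃)–OPO(OH)₂ loses H₂PO₄⁻: pKₐ(H₃PO₄) ≈ 2.1
PhCH(CH₃)–OAc loses AcO⁻: pKₐ(CH₃COOH) ≈ 4.8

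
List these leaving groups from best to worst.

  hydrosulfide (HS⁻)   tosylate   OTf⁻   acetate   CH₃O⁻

OTf⁻ > tosylate > acetate > hydrosulfide (HS⁻) > CH₃O⁻

OTf⁻: pKₐ(CF₃SO₃H (triflic acid)) ≈ -14
tosylate: pKₐ(p-CH₃C₆H₄SO₃H (TsOH)) ≈ -2.8
acetate: pKₐ(CH₃COOH) ≈ 4.8 — resonance-stabilised but still a weak base
hydrosulfide (HS⁻): pKₐ(H₂S) ≈ 7 — larger and more polarisable than the oxygen analogue
CH₃O⁻: pKₐ(CH₃OH) ≈ 15.5 — strong base; alkoxides do not leave unassisted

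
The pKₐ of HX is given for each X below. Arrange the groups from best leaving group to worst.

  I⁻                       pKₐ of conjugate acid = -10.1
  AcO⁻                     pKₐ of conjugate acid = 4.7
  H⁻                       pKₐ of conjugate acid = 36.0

Lower conjugate-acid pKₐ ⇒ weaker base ⇒ better leaving group.
Sorting by the given values: I⁻ (-10.1), AcO⁻ (4.7), H⁻ (36.0).

I⁻ > AcO⁻ > H⁻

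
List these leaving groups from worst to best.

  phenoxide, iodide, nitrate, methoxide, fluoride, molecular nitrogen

methoxide < phenoxide < fluoride < nitrate < iodide < molecular nitrogen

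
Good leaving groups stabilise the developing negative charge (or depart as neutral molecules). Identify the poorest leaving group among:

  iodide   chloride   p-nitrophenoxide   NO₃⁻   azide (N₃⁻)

p-nitrophenoxide

Rank by basicity of the departing species: weakest base leaves most easily.
iodide: pKₐ(HI) ≈ -10
chloride: pKₐ(HCl) ≈ -7
NO₃⁻: pKₐ(HNO₃) ≈ -1.3
azide (N₃⁻): pKₐ(HN₃) ≈ 4.7
p-nitrophenoxide: pKₐ(p-nitrophenol) ≈ 7.2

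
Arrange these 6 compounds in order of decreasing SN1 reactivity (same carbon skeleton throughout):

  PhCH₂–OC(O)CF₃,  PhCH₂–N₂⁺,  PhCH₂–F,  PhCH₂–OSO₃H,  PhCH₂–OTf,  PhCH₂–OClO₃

PhCH₂–N₂⁺ > PhCH₂–OTf > PhCH₂–OClO₃ > PhCH₂–OSO₃H > PhCH₂–OC(O)CF₃ > PhCH₂–F

Same R in every case — rank the leaving groups.
A good leaving group is a weak base: the lower the pKₐ of its conjugate acid, the more readily it departs.
PhCH₂–N₂⁺ loses N₂: no meaningful conjugate acid; N₂ departs as an exceptionally stable neutral molecule
PhCH₂–OTf loses OTf⁻: pKₐ(CF₃SO₃H (triflic acid)) ≈ -14
PhCH₂–OClO₃ loses ClO₄⁻: pKₐ(HClO₄) ≈ -10
PhCH₂–OSO₃H loses HSO₄⁻: pKₐ(H₂SO₄) ≈ -3
PhCH₂–OC(O)CF₃ loses CF₃COO⁻: pKₐ(CF₃COOH) ≈ 0.2
PhCH₂–F loses F⁻: pKₐ(HF) ≈ 3.2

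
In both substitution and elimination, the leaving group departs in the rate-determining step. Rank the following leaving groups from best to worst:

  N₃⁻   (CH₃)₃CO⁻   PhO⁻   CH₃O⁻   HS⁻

N₃⁻: pKₐ(HN₃) ≈ 4.7
HS⁻: pKₐ(H₂S) ≈ 7
PhO⁻: pKₐ(C₆H₅OH (phenol)) ≈ 10
CH₃O⁻: pKₐ(CH₃OH) ≈ 15.5
(CH₃)₃CO⁻: pKₐ(t-BuOH) ≈ 18

N₃⁻ > HS⁻ > PhO⁻ > CH₃O⁻ > (CH₃)₃CO⁻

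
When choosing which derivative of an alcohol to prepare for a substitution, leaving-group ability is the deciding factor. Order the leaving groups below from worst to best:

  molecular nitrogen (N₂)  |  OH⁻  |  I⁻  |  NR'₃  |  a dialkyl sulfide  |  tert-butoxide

tert-butoxide < OH⁻ < NR'₃ < a dialkyl sulfide < I⁻ < molecular nitrogen (N₂)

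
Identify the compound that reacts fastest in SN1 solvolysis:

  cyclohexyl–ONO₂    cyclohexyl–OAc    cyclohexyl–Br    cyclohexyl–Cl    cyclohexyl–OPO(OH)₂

cyclohexyl–Br

The skeletons are identical, so relative rate is governed entirely by leaving-group ability.
The more stable X⁻ (or X) is on its own — i.e. the weaker a base it is — the better a leaving group it makes.
cyclohexyl–Br loses Br⁻: pKₐ(HBr) ≈ -9
cyclohexyl–Cl loses Cl⁻: pKₐ(HCl) ≈ -7
cyclohexyl–ONO₂ loses NO₃⁻: pKₐ(HNO₃) ≈ -1.3
cyclohexyl–OPO(OH)₂ loses H₂PO₄⁻: pKₐ(H₃PO₄) ≈ 2.1
cyclohexyl–OAc loses AcO⁻: pKₐ(CH₃COOH) ≈ 4.8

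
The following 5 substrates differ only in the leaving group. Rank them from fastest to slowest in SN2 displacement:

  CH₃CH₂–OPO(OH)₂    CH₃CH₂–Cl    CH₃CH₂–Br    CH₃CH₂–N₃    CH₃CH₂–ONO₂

CH₃CH₂–Br > CH₃CH₂–Cl > CH₃CH₂–ONO₂ > CH₃CH₂–OPO(OH)₂ > CH₃CH₂–N₃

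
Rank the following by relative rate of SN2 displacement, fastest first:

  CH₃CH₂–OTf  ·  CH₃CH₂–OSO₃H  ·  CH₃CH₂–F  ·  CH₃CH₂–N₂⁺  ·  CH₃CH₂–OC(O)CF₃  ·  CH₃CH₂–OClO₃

CH₃CH₂–N₂⁺ > CH₃CH₂–OTf > CH₃CH₂–OClO₃ > CH₃CH₂–OSO₃H > CH₃CH₂–OC(O)CF₃ > CH₃CH₂–F

With the same alkyl group throughout, only the leaving group differentiates the rates.
Rank by basicity of the departing species: weakest base leaves most easily.
CH₃CH₂–N₂⁺ loses N₂: no meaningful conjugate acid; N₂ departs as an exceptionally stable neutral molecule
CH₃CH₂–OTf loses OTf⁻: pKₐ(CF₃SO₃H (triflic acid)) ≈ -14
CH₃CH₂–OClO₃ loses ClO₄⁻: pKₐ(HClO₄) ≈ -10
CH₃CH₂–OSO₃H loses HSO₄⁻: pKₐ(H₂SO₄) ≈ -3
CH₃CH₂–OC(O)CF₃ loses CF₃COO⁻: pKₐ(CF₃COOH) ≈ 0.2
CH₃CH₂–F loses F⁻: pKₐ(HF) ≈ 3.2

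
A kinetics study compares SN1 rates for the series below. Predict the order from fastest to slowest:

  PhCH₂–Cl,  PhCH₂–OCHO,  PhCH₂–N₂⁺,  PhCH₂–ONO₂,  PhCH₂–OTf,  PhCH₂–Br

The skeletons are identical, so relative rate is governed entirely by leaving-group ability.
The more stable X⁻ (or X) is on its own — i.e. the weaker a base it is — the better a leaving group it makes.
PhCH₂–N₂⁺ loses N₂: no meaningful conjugate acid; N₂ departs as an exceptionally stable neutral molecule
PhCH₂–OTf loses OTf⁻: pKₐ(CF₃SO₃H (triflic acid)) ≈ -14
PhCH₂–Br loses Br⁻: pKₐ(HBr) ≈ -9
PhCH₂–Cl loses Cl⁻: pKₐ(HCl) ≈ -7
PhCH₂–ONO₂ loses NO₃⁻: pKₐ(HNO₃) ≈ -1.3
PhCH₂–OCHO loses HCOO⁻: pKₐ(HCOOH) ≈ 3.8

PhCH₂–N₂⁺ > PhCH₂–OTf > PhCH₂–Br > PhCH₂–Cl > PhCH₂–ONO₂ > PhCH₂–OCHO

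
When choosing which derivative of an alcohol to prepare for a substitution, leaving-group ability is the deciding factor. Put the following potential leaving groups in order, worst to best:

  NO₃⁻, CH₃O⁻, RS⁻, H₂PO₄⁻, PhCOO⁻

CH₃O⁻ < RS⁻ < PhCOO⁻ < H₂PO₄⁻ < NO₃⁻

Leaving-group ability tracks the stability of the departed species; conjugate-acid pKₐ is the usual yardstick (lower pKₐ → better LG).
NO₃⁻: pKₐ(HNO₃) ≈ -1.3
H₂PO₄⁻: pKₐ(H₃PO₄) ≈ 2.1
PhCOO⁻: pKₐ(C₆H₅COOH) ≈ 4.2
RS⁻: pKₐ(RSH (a thiol)) ≈ 10.5
CH₃O⁻: pKₐ(CH₃OH) ≈ 15.5
The question asks for worst first, so the sequence is read in increasing leaving-group ability.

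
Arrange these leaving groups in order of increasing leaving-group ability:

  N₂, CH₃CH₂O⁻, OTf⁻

Leaving-group ability tracks the stability of the departed species; conjugate-acid pKₐ is the usual yardstick (lower pKₐ → better LG).
N₂: no meaningful conjugate acid; N₂ departs as an exceptionally stable neutral molecule
OTf⁻: pKₐ(CF₃SO₃H (triflic acid)) ≈ -14 — charge spread over three oxygens and a CF₃ group; the premier leaving group in synthesis
CH₃CH₂O⁻: pKₐ(CH₃CH₂OH) ≈ 16 — strong base; alkoxides do not leave unassisted
Listed from poorest to best leaving group as asked.

CH₃CH₂O⁻ < OTf⁻ < N₂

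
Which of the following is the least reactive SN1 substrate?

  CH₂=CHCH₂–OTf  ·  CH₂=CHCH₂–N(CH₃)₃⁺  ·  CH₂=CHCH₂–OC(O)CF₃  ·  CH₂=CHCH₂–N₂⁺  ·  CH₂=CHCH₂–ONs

CH₂=CHCH₂–N(CH₃)₃⁺

Identical carbon frameworks mean the comparison reduces to leaving-group quality.
Leaving-group ability tracks the stability of the departed species; conjugate-acid pKₐ is the usual yardstick (lower pKₐ → better LG).
CH₂=CHCH₂–N₂⁺ loses N₂: no meaningful conjugate acid; N₂ departs as an exceptionally stable neutral molecule
CH₂=CHCH₂–OTf loses OTf⁻: pKₐ(CF₃SO₃H (triflic acid)) ≈ -14
CH₂=CHCH₂–ONs loses ONs⁻: pKₐ(p-O₂NC₆H₄SO₃H) ≈ -3.5
CH₂=CHCH₂–OC(O)CF₃ loses CF₃COO⁻: pKₐ(CF₃COOH) ≈ 0.2
CH₂=CHCH₂–N(CH₃)₃⁺ loses NR'₃: pKₐ(R'₃NH⁺) ≈ 10.7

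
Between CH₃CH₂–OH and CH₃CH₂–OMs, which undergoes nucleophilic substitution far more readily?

CH₃CH₂–OMs

From CH₃CH₂–OH the departing group would be OH⁻ (pKₐ(H₂O) ≈ 15.7). Strong base; essentially never leaves without prior activation.
From CH₃CH₂–OMs the leaving group is OMs⁻ (pKₐ(CH₃SO₃H (MsOH)) ≈ -1.9). Resonance-delocalised alkanesulfonate.
(In practice CH₃CH₂–OMs is made from CH₃CH₂–OH by treatment with MsCl / Et₃N, converting the hydroxyl into a mesylate.)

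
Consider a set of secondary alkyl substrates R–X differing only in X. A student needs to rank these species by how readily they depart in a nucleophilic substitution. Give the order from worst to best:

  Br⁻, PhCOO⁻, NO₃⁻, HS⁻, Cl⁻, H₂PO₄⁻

Leaving-group ability tracks the stability of the departed species; conjugate-acid pKₐ is the usual yardstick (lower pKₐ → better LG).
Br⁻: pKₐ(HBr) ≈ -9
Cl⁻: pKₐ(HCl) ≈ -7
NO₃⁻: pKₐ(HNO₃) ≈ -1.3
H₂PO₄⁻: pKₐ(H₃PO₄) ≈ 2.1
PhCOO⁻: pKₐ(C₆H₅COOH) ≈ 4.2
HS⁻: pKₐ(H₂S) ≈ 7
Reversing gives the worst-to-best order requested.

HS⁻ < PhCOO⁻ < H₂PO₄⁻ < NO₃⁻ < Cl⁻ < Br⁻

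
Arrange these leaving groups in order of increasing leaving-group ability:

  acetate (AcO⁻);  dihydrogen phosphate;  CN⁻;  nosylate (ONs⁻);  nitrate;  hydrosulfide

nosylate (ONs⁻): pKₐ(p-O₂NC₆H₄SO₃H) ≈ -3.5
nitrate: pKₐ(HNO₃) ≈ -1.3
dihydrogen phosphate: pKₐ(H₃PO₄) ≈ 2.1
acetate (AcO⁻): pKₐ(CH₃COOH) ≈ 4.8
hydrosulfide: pKₐ(H₂S) ≈ 7
CN⁻: pKₐ(HCN) ≈ 9.2
Reversing gives the worst-to-best order requested.

CN⁻ < hydrosulfide < acetate (AcO⁻) < dihydrogen phosphate < nitrate < nosylate (ONs⁻)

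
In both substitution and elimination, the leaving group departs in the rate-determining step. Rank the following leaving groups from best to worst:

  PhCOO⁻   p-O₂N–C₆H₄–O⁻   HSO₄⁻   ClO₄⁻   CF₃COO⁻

ClO₄⁻ > HSO₄⁻ > CF₃COO⁻ > PhCOO⁻ > p-O₂N–C₆H₄–O⁻

ClO₄⁻: pKₐ(HClO₄) ≈ -10
HSO₄⁻: pKₐ(H₂SO₄) ≈ -3 — conjugate base of a strong mineral acid
CF₃COO⁻: pKₐ(CF₃COOH) ≈ 0.2 — strongly electron-withdrawing CF₃ stabilises the carboxylate
PhCOO⁻: pKₐ(C₆H₅COOH) ≈ 4.2
p-O₂N–C₆H₄–O⁻: pKₐ(p-nitrophenol) ≈ 7.2 — nitro group delocalises the charge; the classic chromogenic LG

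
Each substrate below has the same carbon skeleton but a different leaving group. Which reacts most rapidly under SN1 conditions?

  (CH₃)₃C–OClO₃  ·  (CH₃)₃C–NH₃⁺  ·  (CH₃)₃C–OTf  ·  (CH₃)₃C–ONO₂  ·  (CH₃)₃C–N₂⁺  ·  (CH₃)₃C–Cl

(CH₃)₃C–N₂⁺

Same R in every case — rank the leaving groups.
Leaving-group ability tracks the stability of the departed species; conjugate-acid pKₐ is the usual yardstick (lower pKₐ → better LG).
(CH₃)₃C–N₂⁺ loses N₂: no meaningful conjugate acid; N₂ departs as an exceptionally stable neutral molecule
(CH₃)₃C–OTf loses OTf⁻: pKₐ(CF₃SO₃H (triflic acid)) ≈ -14
(CH₃)₃C–OClO₃ loses ClO₄⁻: pKₐ(HClO₄) ≈ -10
(CH₃)₃C–Cl loses Cl⁻: pKₐ(HCl) ≈ -7
(CH₃)₃C–ONO₂ loses NO₃⁻: pKₐ(HNO₃) ≈ -1.3
(CH₃)₃C–NH₃⁺ loses NH₃: pKₐ(NH₄⁺) ≈ 9.2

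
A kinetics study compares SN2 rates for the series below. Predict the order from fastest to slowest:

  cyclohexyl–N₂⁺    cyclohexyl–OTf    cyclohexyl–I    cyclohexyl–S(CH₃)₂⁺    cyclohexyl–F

Identical carbon frameworks mean the comparison reduces to leaving-group quality.
Leaving-group ability tracks the stability of the departed species; conjugate-acid pKₐ is the usual yardstick (lower pKₐ → better LG).
cyclohexyl–N₂⁺ loses N₂: no meaningful conjugate acid; N₂ departs as an exceptionally stable neutral molecule
cyclohexyl–OTf loses OTf⁻: pKₐ(CF₃SO₃H (triflic acid)) ≈ -14
cyclohexyl–I loses I⁻: pKₐ(HI) ≈ -10
cyclohexyl–S(CH₃)₂⁺ loses SR'₂: pKₐ(R'₂SH⁺) ≈ -7
cyclohexyl–F loses F⁻: pKₐ(HF) ≈ 3.2

cyclohexyl–N₂⁺ > cyclohexyl–OTf > cyclohexyl–I > cyclohexyl–S(CH₃)₂⁺ > cyclohexyl–F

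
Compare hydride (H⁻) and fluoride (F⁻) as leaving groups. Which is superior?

fluoride (F⁻) is the better leaving group.
pKₐ(HF) ≈ 3.2 versus pKₐ(H₂) ≈ 36: fluoride (F⁻) is the much weaker base.
Small and strongly basic; the poor halide leaving group.

fluoride (F⁻)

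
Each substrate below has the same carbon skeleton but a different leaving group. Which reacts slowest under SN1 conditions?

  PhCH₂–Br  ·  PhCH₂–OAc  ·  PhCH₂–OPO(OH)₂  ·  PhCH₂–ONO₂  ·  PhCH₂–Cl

Same R in every case — rank the leaving groups.
A good leaving group is a weak base: the lower the pKₐ of its conjugate acid, the more readily it departs.
PhCH₂–Br loses Br⁻: pKₐ(HBr) ≈ -9
PhCH₂–Cl loses Cl⁻: pKₐ(HCl) ≈ -7
PhCH₂–ONO₂ loses NO₃⁻: pKₐ(HNO₃) ≈ -1.3
PhCH₂–OPO(OH)₂ loses H₂PO₄⁻: pKₐ(H₃PO₄) ≈ 2.1
PhCH₂–OAc loses AcO⁻: pKₐ(CH₃COOH) ≈ 4.8

PhCH₂–OAc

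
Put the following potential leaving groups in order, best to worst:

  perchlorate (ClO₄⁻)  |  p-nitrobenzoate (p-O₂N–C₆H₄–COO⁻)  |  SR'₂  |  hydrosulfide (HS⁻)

perchlorate (ClO₄⁻) > SR'₂ > p-nitrobenzoate (p-O₂N–C₆H₄–COO⁻) > hydrosulfide (HS⁻)

A good leaving group is a weak base: the lower the pKₐ of its conjugate acid, the more readily it departs.
perchlorate (ClO₄⁻): pKₐ(HClO₄) ≈ -10
SR'₂: pKₐ(R'₂SH⁺) ≈ -7
p-nitrobenzoate (p-O₂N–C₆H₄–COO⁻): pKₐ(p-nitrobenzoic acid) ≈ 3.4 — electron-withdrawing nitro group stabilises the carboxylate
hydrosulfide (HS⁻): pKₐ(H₂S) ≈ 7 — larger and more polarisable than the oxygen analogue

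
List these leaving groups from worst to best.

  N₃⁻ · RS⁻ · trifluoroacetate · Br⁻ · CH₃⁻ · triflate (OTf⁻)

Rank by basicity of the departing species: weakest base leaves most easily.
triflate (OTf⁻): pKₐ(CF₃SO₃H (triflic acid)) ≈ -14 — charge spread over three oxygens and a CF₃ group; the premier leaving group in synthesis
Br⁻: pKₐ(HBr) ≈ -9 — weak base; good leaving group
trifluoroacetate: pKₐ(CF₃COOH) ≈ 0.2 — strongly electron-withdrawing CF₃ stabilises the carboxylate
N₃⁻: pKₐ(HN₃) ≈ 4.7
RS⁻: pKₐ(RSH (a thiol)) ≈ 10.5
CH₃⁻: pKₐ(CH₄) ≈ 48
Reversing gives the worst-to-best order requested.

CH₃⁻ < RS⁻ < N₃⁻ < trifluoroacetate < Br⁻ < triflate (OTf⁻)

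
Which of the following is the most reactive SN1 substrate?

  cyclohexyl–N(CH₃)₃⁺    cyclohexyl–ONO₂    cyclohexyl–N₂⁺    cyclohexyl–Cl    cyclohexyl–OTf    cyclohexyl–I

Same R in every case — rank the leaving groups.
Rank by basicity of the departing species: weakest base leaves most easily.
cyclohexyl–N₂⁺ loses N₂: no meaningful conjugate acid; N₂ departs as an exceptionally stable neutral molecule
cyclohexyl–OTf loses OTf⁻: pKₐ(CF₃SO₃H (triflic acid)) ≈ -14
cyclohexyl–I loses I⁻: pKₐ(HI) ≈ -10
cyclohexyl–Cl loses Cl⁻: pKₐ(HCl) ≈ -7
cyclohexyl–ONO₂ loses NO₃⁻: pKₐ(HNO₃) ≈ -1.3
cyclohexyl–N(CH₃)₃⁺ loses NR'₃: pKₐ(R'₃NH⁺) ≈ 10.7

cyclohexyl–N₂⁺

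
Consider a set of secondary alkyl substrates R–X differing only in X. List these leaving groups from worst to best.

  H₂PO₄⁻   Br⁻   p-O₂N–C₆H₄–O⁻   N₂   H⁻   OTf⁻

H⁻ < p-O₂N–C₆H₄–O⁻ < H₂PO₄⁻ < Br⁻ < OTf⁻ < N₂

Rank by basicity of the departing species: weakest base leaves most easily.
N₂: no meaningful conjugate acid; N₂ departs as an exceptionally stable neutral molecule
OTf⁻: pKₐ(CF₃SO₃H (triflic acid)) ≈ -14
Br⁻: pKₐ(HBr) ≈ -9
H₂PO₄⁻: pKₐ(H₃PO₄) ≈ 2.1
p-O₂N–C₆H₄–O⁻: pKₐ(p-nitrophenol) ≈ 7.2
H⁻: pKₐ(H₂) ≈ 36
The question asks for worst first, so the sequence is read in increasing leaving-group ability.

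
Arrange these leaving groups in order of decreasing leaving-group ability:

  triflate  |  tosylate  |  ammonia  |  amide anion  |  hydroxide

Rank by basicity of the departing species: weakest base leaves most easily.
triflate: pKₐ(CF₃SO₃H (triflic acid)) ≈ -14 — charge spread over three oxygens and a CF₃ group; the premier leaving group in synthesis
tosylate: pKₐ(p-CH₃C₆H₄SO₃H (TsOH)) ≈ -2.8
ammonia: pKₐ(NH₄⁺) ≈ 9.2 — neutral but moderately basic; leaves from R–NH₃⁺
hydroxide: pKₐ(H₂O) ≈ 15.7 — strong base; essentially never leaves without prior activation
amide anion: pKₐ(NH₃) ≈ 38

triflate > tosylate > ammonia > hydroxide > amide anion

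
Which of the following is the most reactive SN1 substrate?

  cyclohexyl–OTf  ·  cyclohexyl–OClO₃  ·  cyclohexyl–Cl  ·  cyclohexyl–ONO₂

cyclohexyl–OTf

With the same alkyl group throughout, only the leaving group differentiates the rates.
The more stable X⁻ (or X) is on its own — i.e. the weaker a base it is — the better a leaving group it makes.
cyclohexyl–OTf loses OTf⁻: pKₐ(CF₃SO₃H (triflic acid)) ≈ -14
cyclohexyl–OClO₃ loses ClO₄⁻: pKₐ(HClO₄) ≈ -10
cyclohexyl–Cl loses Cl⁻: pKₐ(HCl) ≈ -7
cyclohexyl–ONO₂ loses NO₃⁻: pKₐ(HNO₃) ≈ -1.3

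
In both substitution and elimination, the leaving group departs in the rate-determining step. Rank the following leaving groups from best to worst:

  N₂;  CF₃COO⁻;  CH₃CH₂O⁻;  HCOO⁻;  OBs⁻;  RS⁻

N₂ > OBs⁻ > CF₃COO⁻ > HCOO⁻ > RS⁻ > CH₃CH₂O⁻

Rank by basicity of the departing species: weakest base leaves most easily.
N₂: no meaningful conjugate acid; N₂ departs as an exceptionally stable neutral molecule
OBs⁻: pKₐ(p-BrC₆H₄SO₃H) ≈ -2.8
CF₃COO⁻: pKₐ(CF₃COOH) ≈ 0.2
HCOO⁻: pKₐ(HCOOH) ≈ 3.8
RS⁻: pKₐ(RSH (a thiol)) ≈ 10.5
CH₃CH₂O⁻: pKₐ(CH₃CH₂OH) ≈ 16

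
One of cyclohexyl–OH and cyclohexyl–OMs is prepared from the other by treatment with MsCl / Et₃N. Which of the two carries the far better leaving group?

From cyclohexyl–OH the departing group would be OH⁻ (pKₐ(H₂O) ≈ 15.7). Strong base; essentially never leaves without prior activation.
From cyclohexyl–OMs the leaving group is OMs⁻ (pKₐ(CH₃SO₃H (MsOH)) ≈ -1.9). Resonance-delocalised alkanesulfonate.
Treatment with MsCl / Et₃N works by converting the hydroxyl into a mesylate, making cyclohexyl–OMs enormously more reactive.

cyclohexyl–OMs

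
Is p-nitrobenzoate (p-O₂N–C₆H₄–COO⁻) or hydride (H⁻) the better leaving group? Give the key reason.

p-nitrobenzoate (p-O₂N–C₆H₄–COO⁻)

p-nitrobenzoate (p-O₂N–C₆H₄–COO⁻) is the better leaving group.
pKₐ(p-nitrobenzoic acid) ≈ 3.4 versus pKₐ(H₂) ≈ 36: p-nitrobenzoate (p-O₂N–C₆H₄–COO⁻) is the much weaker base.
Electron-withdrawing nitro group stabilises the carboxylate.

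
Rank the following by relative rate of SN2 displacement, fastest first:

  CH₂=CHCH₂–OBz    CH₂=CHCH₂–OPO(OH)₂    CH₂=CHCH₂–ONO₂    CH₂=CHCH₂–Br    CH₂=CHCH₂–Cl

CH₂=CHCH₂–Br > CH₂=CHCH₂–Cl > CH₂=CHCH₂–ONO₂ > CH₂=CHCH₂–OPO(OH)₂ > CH₂=CHCH₂–OBz

With the same alkyl group throughout, only the leaving group differentiates the rates.
A good leaving group is a weak base: the lower the pKₐ of its conjugate acid, the more readily it departs.
CH₂=CHCH₂–Br loses Br⁻: pKₐ(HBr) ≈ -9
CH₂=CHCH₂–Cl loses Cl⁻: pKₐ(HCl) ≈ -7
CH₂=CHCH₂–ONO₂ loses NO₃⁻: pKₐ(HNO₃) ≈ -1.3
CH₂=CHCH₂–OPO(OH)₂ loses H₂PO₄⁻: pKₐ(H₃PO₄) ≈ 2.1
CH₂=CHCH₂–OBz loses PhCOO⁻: pKₐ(C₆H₅COOH) ≈ 4.2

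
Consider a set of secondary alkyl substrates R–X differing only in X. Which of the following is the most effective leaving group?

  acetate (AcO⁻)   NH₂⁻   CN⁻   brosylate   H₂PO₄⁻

A good leaving group is a weak base: the lower the pKₐ of its conjugate acid, the more readily it departs.
brosylate: pKₐ(p-BrC₆H₄SO₃H) ≈ -2.8
H₂PO₄⁻: pKₐ(H₃PO₄) ≈ 2.1
acetate (AcO⁻): pKₐ(CH₃COOH) ≈ 4.8
CN⁻: pKₐ(HCN) ≈ 9.2
NH₂⁻: pKₐ(NH₃) ≈ 38

brosylate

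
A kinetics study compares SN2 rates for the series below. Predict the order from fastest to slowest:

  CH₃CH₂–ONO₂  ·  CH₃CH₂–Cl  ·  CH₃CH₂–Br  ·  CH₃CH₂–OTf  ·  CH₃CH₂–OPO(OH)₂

CH₃CH₂–OTf > CH₃CH₂–Br > CH₃CH₂–Cl > CH₃CH₂–ONO₂ > CH₃CH₂–OPO(OH)₂

Same R in every case — rank the leaving groups.
Leaving-group ability tracks the stability of the departed species; conjugate-acid pKₐ is the usual yardstick (lower pKₐ → better LG).
CH₃CH₂–OTf loses OTf⁻: pKₐ(CF₃SO₃H (triflic acid)) ≈ -14
CH₃CH₂–Br loses Br⁻: pKₐ(HBr) ≈ -9
CH₃CH₂–Cl loses Cl⁻: pKₐ(HCl) ≈ -7
CH₃CH₂–ONO₂ loses NO₃⁻: pKₐ(HNO₃) ≈ -1.3
CH₃CH₂–OPO(OH)₂ loses H₂PO₄⁻: pKₐ(H₃PO₄) ≈ 2.1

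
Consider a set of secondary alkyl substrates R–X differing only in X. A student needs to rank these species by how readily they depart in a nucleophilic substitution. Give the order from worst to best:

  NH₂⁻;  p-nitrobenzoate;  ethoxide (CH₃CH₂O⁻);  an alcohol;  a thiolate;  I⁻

NH₂⁻ < ethoxide (CH₃CH₂O⁻) < a thiolate < p-nitrobenzoate < an alcohol < I⁻

The more stable X⁻ (or X) is on its own — i.e. the weaker a base it is — the better a leaving group it makes.
I⁻: pKₐ(HI) ≈ -10
an alcohol: pKₐ(R'OH₂⁺) ≈ -2.4 — neutral; leaves from a protonated ether (an oxonium ion, R–O(H)R'⁺)
p-nitrobenzoate: pKₐ(p-nitrobenzoic acid) ≈ 3.4 — electron-withdrawing nitro group stabilises the carboxylate
a thiolate: pKₐ(RSH (a thiol)) ≈ 10.5 — moderately basic; rarely leaves without activation
ethoxide (CH₃CH₂O⁻): pKₐ(CH₃CH₂OH) ≈ 16
NH₂⁻: pKₐ(NH₃) ≈ 38 — extremely strong base; never a leaving group
Listed from poorest to best leaving group as asked.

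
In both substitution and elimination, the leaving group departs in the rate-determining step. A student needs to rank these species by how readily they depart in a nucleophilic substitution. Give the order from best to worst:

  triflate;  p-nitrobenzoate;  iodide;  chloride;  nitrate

triflate > iodide > chloride > nitrate > p-nitrobenzoate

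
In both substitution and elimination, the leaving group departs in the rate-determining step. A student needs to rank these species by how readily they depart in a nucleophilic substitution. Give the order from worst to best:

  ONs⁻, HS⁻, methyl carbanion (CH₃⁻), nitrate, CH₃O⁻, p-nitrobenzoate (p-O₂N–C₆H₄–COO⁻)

methyl carbanion (CH₃⁻) < CH₃O⁻ < HS⁻ < p-nitrobenzoate (p-O₂N–C₆H₄–COO⁻) < nitrate < ONs⁻

Leaving-group ability tracks the stability of the departed species; conjugate-acid pKₐ is the usual yardstick (lower pKₐ → better LG).
ONs⁻: pKₐ(p-O₂NC₆H₄SO₃H) ≈ -3.5
nitrate: pKₐ(HNO₃) ≈ -1.3
p-nitrobenzoate (p-O₂N–C₆H₄–COO⁻): pKₐ(p-nitrobenzoic acid) ≈ 3.4 — electron-withdrawing nitro group stabilises the carboxylate
HS⁻: pKₐ(H₂S) ≈ 7 — larger and more polarisable than the oxygen analogue
CH₃O⁻: pKₐ(CH₃OH) ≈ 15.5 — strong base; alkoxides do not leave unassisted
methyl carbanion (CH₃⁻): pKₐ(CH₄) ≈ 48 — unstabilised carbanion; the worst conceivable leaving group
The question asks for worst first, so the sequence is read in increasing leaving-group ability.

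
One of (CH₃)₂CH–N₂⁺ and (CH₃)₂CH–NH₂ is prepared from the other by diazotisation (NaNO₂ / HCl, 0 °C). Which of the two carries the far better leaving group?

(CH₃)₂CH–N₂⁺

From (CH₃)₂CH–NH₂ the departing group would be NH₂⁻ (pKₐ(NH₃) ≈ 38). Extremely strong base; never a leaving group.
From (CH₃)₂CH–N₂⁺ the leaving group is N₂ (no meaningful conjugate acid; N₂ departs as an exceptionally stable neutral molecule).
Diazotisation (NaNO₂ / HCl, 0 °C) works by generating a diazonium salt that expels N₂, making (CH₃)₂CH–N₂⁺ enormously more reactive.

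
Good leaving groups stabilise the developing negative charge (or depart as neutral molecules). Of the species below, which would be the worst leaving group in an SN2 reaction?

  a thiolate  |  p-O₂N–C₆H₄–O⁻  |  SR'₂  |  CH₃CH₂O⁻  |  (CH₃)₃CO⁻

(CH₃)₃CO⁻

The more stable X⁻ (or X) is on its own — i.e. the weaker a base it is — the better a leaving group it makes.
SR'₂: pKₐ(R'₂SH⁺) ≈ -7
p-O₂N–C₆H₄–O⁻: pKₐ(p-nitrophenol) ≈ 7.2
a thiolate: pKₐ(RSH (a thiol)) ≈ 10.5
CH₃CH₂O⁻: pKₐ(CH₃CH₂OH) ≈ 16
(CH₃)₃CO⁻: pKₐ(t-BuOH) ≈ 18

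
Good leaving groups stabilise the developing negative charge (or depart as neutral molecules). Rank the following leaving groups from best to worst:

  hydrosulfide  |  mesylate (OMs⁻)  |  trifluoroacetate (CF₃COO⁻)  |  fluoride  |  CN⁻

mesylate (OMs⁻) > trifluoroacetate (CF₃COO⁻) > fluoride > hydrosulfide > CN⁻

Leaving-group ability tracks the stability of the departed species; conjugate-acid pKₐ is the usual yardstick (lower pKₐ → better LG).
mesylate (OMs⁻): pKₐ(CH₃SO₃H (MsOH)) ≈ -1.9
trifluoroacetate (CF₃COO⁻): pKₐ(CF₃COOH) ≈ 0.2
fluoride: pKₐ(HF) ≈ 3.2
hydrosulfide: pKₐ(H₂S) ≈ 7
CN⁻: pKₐ(HCN) ≈ 9.2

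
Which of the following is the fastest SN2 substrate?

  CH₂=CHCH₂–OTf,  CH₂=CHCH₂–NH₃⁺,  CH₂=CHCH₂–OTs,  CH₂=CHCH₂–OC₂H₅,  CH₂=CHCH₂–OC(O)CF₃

CH₂=CHCH₂–OTf

Identical carbon frameworks mean the comparison reduces to leaving-group quality.
Rank by basicity of the departing species: weakest base leaves most easily.
CH₂=CHCH₂–OTf loses OTf⁻: pKₐ(CF₃SO₃H (triflic acid)) ≈ -14
CH₂=CHCH₂–OTs loses OTs⁻: pKₐ(p-CH₃C₆H₄SO₃H (TsOH)) ≈ -2.8
CH₂=CHCH₂–OC(O)CF₃ loses CF₃COO⁻: pKₐ(CF₃COOH) ≈ 0.2
CH₂=CHCH₂–NH₃⁺ loses NH₃: pKₐ(NH₄⁺) ≈ 9.2
CH₂=CHCH₂–OC₂H₅ loses CH₃CH₂O⁻: pKₐ(CH₃CH₂OH) ≈ 16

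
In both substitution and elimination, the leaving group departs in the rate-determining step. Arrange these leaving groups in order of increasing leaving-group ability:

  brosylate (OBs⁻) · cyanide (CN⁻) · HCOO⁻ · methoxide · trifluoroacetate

methoxide < cyanide (CN⁻) < HCOO⁻ < trifluoroacetate < brosylate (OBs⁻)

brosylate (OBs⁻): pKₐ(p-BrC₆H₄SO₃H) ≈ -2.8 — arenesulfonate with a p-bromo substituent
trifluoroacetate: pKₐ(CF₃COOH) ≈ 0.2 — strongly electron-withdrawing CF₃ stabilises the carboxylate
HCOO⁻: pKₐ(HCOOH) ≈ 3.8
cyanide (CN⁻): pKₐ(HCN) ≈ 9.2
methoxide: pKₐ(CH₃OH) ≈ 15.5
The question asks for worst first, so the sequence is read in increasing leaving-group ability.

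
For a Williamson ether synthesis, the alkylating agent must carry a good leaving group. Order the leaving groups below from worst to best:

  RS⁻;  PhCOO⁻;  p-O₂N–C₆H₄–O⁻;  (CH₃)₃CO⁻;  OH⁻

(CH₃)₃CO⁻ < OH⁻ < RS⁻ < p-O₂N–C₆H₄–O⁻ < PhCOO⁻

A good leaving group is a weak base: the lower the pKₐ of its conjugate acid, the more readily it departs.
PhCOO⁻: pKₐ(C₆H₅COOH) ≈ 4.2
p-O₂N–C₆H₄–O⁻: pKₐ(p-nitrophenol) ≈ 7.2
RS⁻: pKₐ(RSH (a thiol)) ≈ 10.5 — moderately basic; rarely leaves without activation
OH⁻: pKₐ(H₂O) ≈ 15.7 — strong base; essentially never leaves without prior activation
(CH₃)₃CO⁻: pKₐ(t-BuOH) ≈ 18
The question asks for worst first, so the sequence is read in increasing leaving-group ability.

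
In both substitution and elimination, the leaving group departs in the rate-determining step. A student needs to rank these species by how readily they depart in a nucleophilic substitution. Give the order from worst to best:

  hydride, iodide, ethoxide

hydride < ethoxide < iodide

Leaving-group ability tracks the stability of the departed species; conjugate-acid pKₐ is the usual yardstick (lower pKₐ → better LG).
iodide: pKₐ(HI) ≈ -10
ethoxide: pKₐ(CH₃CH₂OH) ≈ 16 — strong base; alkoxides do not leave unassisted
hydride: pKₐ(H₂) ≈ 36 — extremely strong base; leaves only in special hydride-transfer contexts
Listed from poorest to best leaving group as asked.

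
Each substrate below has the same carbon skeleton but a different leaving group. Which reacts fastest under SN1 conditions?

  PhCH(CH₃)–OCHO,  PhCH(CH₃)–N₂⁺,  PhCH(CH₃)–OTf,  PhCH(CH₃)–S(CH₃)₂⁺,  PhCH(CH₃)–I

PhCH(CH₃)–N₂⁺

Identical carbon frameworks mean the comparison reduces to leaving-group quality.
The more stable X⁻ (or X) is on its own — i.e. the weaker a base it is — the better a leaving group it makes.
PhCH(CH₃)–N₂⁺ loses N₂: no meaningful conjugate acid; N₂ departs as an exceptionally stable neutral molecule
PhCH(CH₃)–OTf loses OTf⁻: pKₐ(CF₃SO₃H (triflic acid)) ≈ -14
PhCH(CH₃)–I loses I⁻: pKₐ(HI) ≈ -10
PhCH(CH₃)–S(CH₃)₂⁺ loses SR'₂: pKₐ(R'₂SH⁺) ≈ -7
PhCH(CH₃)–OCHO loses HCOO⁻: pKₐ(HCOOH) ≈ 3.8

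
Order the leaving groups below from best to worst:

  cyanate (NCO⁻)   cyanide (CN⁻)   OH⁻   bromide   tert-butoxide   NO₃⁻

bromide > NO₃⁻ > cyanate (NCO⁻) > cyanide (CN⁻) > OH⁻ > tert-butoxide

bromide: pKₐ(HBr) ≈ -9 — weak base; good leaving group
NO₃⁻: pKₐ(HNO₃) ≈ -1.3
cyanate (NCO⁻): pKₐ(HOCN) ≈ 3.5 — resonance between N and O
cyanide (CN⁻): pKₐ(HCN) ≈ 9.2 — sp carbon stabilises the charge somewhat, but still a poor LG
OH⁻: pKₐ(H₂O) ≈ 15.7
tert-butoxide: pKₐ(t-BuOH) ≈ 18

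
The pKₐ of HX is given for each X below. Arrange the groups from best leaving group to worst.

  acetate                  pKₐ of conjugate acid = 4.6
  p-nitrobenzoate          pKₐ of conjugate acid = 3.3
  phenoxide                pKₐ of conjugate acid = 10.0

Lower conjugate-acid pKₐ ⇒ weaker base ⇒ better leaving group.
Sorting by the given values: p-nitrobenzoate (3.3), acetate (4.6), phenoxide (10.0).

p-nitrobenzoate > acetate > phenoxide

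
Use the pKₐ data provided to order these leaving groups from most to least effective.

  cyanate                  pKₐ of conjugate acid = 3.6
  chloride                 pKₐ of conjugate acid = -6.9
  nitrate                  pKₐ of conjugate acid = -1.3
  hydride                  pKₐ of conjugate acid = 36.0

chloride > nitrate > cyanate > hydride

Lower conjugate-acid pKₐ ⇒ weaker base ⇒ better leaving group.
Sorting by the given values: chloride (-6.9), nitrate (-1.3), cyanate (3.6), hydride (36.0).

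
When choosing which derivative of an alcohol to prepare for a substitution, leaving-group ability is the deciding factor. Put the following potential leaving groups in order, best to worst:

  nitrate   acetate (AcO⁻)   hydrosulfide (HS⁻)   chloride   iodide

A good leaving group is a weak base: the lower the pKₐ of its conjugate acid, the more readily it departs.
iodide: pKₐ(HI) ≈ -10
chloride: pKₐ(HCl) ≈ -7
nitrate: pKₐ(HNO₃) ≈ -1.3 — resonance-delocalised over three oxygens
acetate (AcO⁻): pKₐ(CH₃COOH) ≈ 4.8 — resonance-stabilised but still a weak base
hydrosulfide (HS⁻): pKₐ(H₂S) ≈ 7

iodide > chloride > nitrate > acetate (AcO⁻) > hydrosulfide (HS⁻)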